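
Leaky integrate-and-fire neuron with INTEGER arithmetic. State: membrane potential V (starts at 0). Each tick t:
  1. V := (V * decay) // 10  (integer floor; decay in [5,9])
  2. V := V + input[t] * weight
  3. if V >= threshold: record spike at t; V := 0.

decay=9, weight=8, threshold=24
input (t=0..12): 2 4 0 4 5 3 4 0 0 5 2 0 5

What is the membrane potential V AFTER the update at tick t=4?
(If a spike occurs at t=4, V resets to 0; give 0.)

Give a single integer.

t=0: input=2 -> V=16
t=1: input=4 -> V=0 FIRE
t=2: input=0 -> V=0
t=3: input=4 -> V=0 FIRE
t=4: input=5 -> V=0 FIRE
t=5: input=3 -> V=0 FIRE
t=6: input=4 -> V=0 FIRE
t=7: input=0 -> V=0
t=8: input=0 -> V=0
t=9: input=5 -> V=0 FIRE
t=10: input=2 -> V=16
t=11: input=0 -> V=14
t=12: input=5 -> V=0 FIRE

Answer: 0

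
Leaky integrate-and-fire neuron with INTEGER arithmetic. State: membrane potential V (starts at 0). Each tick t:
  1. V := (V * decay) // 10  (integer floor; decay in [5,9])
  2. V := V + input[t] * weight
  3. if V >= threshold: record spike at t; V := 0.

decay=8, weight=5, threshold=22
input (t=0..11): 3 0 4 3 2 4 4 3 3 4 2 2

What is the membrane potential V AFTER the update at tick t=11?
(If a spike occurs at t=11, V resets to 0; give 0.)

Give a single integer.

t=0: input=3 -> V=15
t=1: input=0 -> V=12
t=2: input=4 -> V=0 FIRE
t=3: input=3 -> V=15
t=4: input=2 -> V=0 FIRE
t=5: input=4 -> V=20
t=6: input=4 -> V=0 FIRE
t=7: input=3 -> V=15
t=8: input=3 -> V=0 FIRE
t=9: input=4 -> V=20
t=10: input=2 -> V=0 FIRE
t=11: input=2 -> V=10

Answer: 10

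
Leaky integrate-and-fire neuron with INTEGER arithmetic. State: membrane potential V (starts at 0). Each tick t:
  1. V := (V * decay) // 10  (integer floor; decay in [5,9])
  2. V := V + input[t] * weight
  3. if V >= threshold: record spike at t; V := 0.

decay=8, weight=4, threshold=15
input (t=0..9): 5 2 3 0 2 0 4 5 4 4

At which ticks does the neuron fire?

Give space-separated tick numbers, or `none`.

t=0: input=5 -> V=0 FIRE
t=1: input=2 -> V=8
t=2: input=3 -> V=0 FIRE
t=3: input=0 -> V=0
t=4: input=2 -> V=8
t=5: input=0 -> V=6
t=6: input=4 -> V=0 FIRE
t=7: input=5 -> V=0 FIRE
t=8: input=4 -> V=0 FIRE
t=9: input=4 -> V=0 FIRE

Answer: 0 2 6 7 8 9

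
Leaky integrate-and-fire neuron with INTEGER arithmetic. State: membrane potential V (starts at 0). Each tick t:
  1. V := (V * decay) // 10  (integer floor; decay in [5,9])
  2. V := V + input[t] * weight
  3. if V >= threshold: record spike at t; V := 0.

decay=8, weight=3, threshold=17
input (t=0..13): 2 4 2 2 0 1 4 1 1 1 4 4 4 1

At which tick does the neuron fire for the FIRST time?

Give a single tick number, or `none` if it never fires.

Answer: 2

Derivation:
t=0: input=2 -> V=6
t=1: input=4 -> V=16
t=2: input=2 -> V=0 FIRE
t=3: input=2 -> V=6
t=4: input=0 -> V=4
t=5: input=1 -> V=6
t=6: input=4 -> V=16
t=7: input=1 -> V=15
t=8: input=1 -> V=15
t=9: input=1 -> V=15
t=10: input=4 -> V=0 FIRE
t=11: input=4 -> V=12
t=12: input=4 -> V=0 FIRE
t=13: input=1 -> V=3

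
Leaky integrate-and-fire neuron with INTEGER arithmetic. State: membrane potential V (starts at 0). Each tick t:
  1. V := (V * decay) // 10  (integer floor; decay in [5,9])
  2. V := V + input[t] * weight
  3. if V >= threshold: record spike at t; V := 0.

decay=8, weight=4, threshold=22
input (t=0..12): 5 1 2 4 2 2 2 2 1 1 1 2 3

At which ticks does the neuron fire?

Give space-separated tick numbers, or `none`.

t=0: input=5 -> V=20
t=1: input=1 -> V=20
t=2: input=2 -> V=0 FIRE
t=3: input=4 -> V=16
t=4: input=2 -> V=20
t=5: input=2 -> V=0 FIRE
t=6: input=2 -> V=8
t=7: input=2 -> V=14
t=8: input=1 -> V=15
t=9: input=1 -> V=16
t=10: input=1 -> V=16
t=11: input=2 -> V=20
t=12: input=3 -> V=0 FIRE

Answer: 2 5 12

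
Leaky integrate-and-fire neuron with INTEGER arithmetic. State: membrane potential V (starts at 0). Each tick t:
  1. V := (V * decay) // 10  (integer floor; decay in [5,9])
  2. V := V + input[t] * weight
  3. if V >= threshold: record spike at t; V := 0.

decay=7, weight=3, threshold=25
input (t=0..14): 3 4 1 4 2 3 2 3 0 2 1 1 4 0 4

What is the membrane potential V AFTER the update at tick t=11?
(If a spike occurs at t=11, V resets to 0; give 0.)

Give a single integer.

Answer: 12

Derivation:
t=0: input=3 -> V=9
t=1: input=4 -> V=18
t=2: input=1 -> V=15
t=3: input=4 -> V=22
t=4: input=2 -> V=21
t=5: input=3 -> V=23
t=6: input=2 -> V=22
t=7: input=3 -> V=24
t=8: input=0 -> V=16
t=9: input=2 -> V=17
t=10: input=1 -> V=14
t=11: input=1 -> V=12
t=12: input=4 -> V=20
t=13: input=0 -> V=14
t=14: input=4 -> V=21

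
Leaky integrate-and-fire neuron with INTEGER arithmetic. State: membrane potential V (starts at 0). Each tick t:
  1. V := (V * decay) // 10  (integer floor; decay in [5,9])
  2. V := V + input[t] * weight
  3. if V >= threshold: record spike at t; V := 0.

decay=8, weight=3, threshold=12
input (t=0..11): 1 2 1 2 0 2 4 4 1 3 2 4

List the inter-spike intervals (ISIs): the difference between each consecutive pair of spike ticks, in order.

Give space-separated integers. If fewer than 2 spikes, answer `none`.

Answer: 3 1 3 1

Derivation:
t=0: input=1 -> V=3
t=1: input=2 -> V=8
t=2: input=1 -> V=9
t=3: input=2 -> V=0 FIRE
t=4: input=0 -> V=0
t=5: input=2 -> V=6
t=6: input=4 -> V=0 FIRE
t=7: input=4 -> V=0 FIRE
t=8: input=1 -> V=3
t=9: input=3 -> V=11
t=10: input=2 -> V=0 FIRE
t=11: input=4 -> V=0 FIRE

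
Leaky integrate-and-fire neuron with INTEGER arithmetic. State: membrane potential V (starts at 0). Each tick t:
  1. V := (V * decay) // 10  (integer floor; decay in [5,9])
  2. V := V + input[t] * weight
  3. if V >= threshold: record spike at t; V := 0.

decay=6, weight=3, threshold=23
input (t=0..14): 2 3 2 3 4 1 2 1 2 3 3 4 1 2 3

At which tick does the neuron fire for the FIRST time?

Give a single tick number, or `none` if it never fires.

Answer: none

Derivation:
t=0: input=2 -> V=6
t=1: input=3 -> V=12
t=2: input=2 -> V=13
t=3: input=3 -> V=16
t=4: input=4 -> V=21
t=5: input=1 -> V=15
t=6: input=2 -> V=15
t=7: input=1 -> V=12
t=8: input=2 -> V=13
t=9: input=3 -> V=16
t=10: input=3 -> V=18
t=11: input=4 -> V=22
t=12: input=1 -> V=16
t=13: input=2 -> V=15
t=14: input=3 -> V=18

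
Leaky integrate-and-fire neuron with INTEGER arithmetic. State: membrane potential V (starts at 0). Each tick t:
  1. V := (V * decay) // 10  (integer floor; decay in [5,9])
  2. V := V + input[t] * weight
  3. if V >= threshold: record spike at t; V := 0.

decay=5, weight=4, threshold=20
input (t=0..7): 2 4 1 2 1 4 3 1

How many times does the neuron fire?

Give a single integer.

t=0: input=2 -> V=8
t=1: input=4 -> V=0 FIRE
t=2: input=1 -> V=4
t=3: input=2 -> V=10
t=4: input=1 -> V=9
t=5: input=4 -> V=0 FIRE
t=6: input=3 -> V=12
t=7: input=1 -> V=10

Answer: 2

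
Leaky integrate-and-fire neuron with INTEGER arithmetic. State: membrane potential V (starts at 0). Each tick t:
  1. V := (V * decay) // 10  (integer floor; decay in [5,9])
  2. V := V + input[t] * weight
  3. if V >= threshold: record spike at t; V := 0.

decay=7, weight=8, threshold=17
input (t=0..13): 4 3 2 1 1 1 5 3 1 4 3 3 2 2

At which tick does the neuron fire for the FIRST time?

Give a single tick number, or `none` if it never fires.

t=0: input=4 -> V=0 FIRE
t=1: input=3 -> V=0 FIRE
t=2: input=2 -> V=16
t=3: input=1 -> V=0 FIRE
t=4: input=1 -> V=8
t=5: input=1 -> V=13
t=6: input=5 -> V=0 FIRE
t=7: input=3 -> V=0 FIRE
t=8: input=1 -> V=8
t=9: input=4 -> V=0 FIRE
t=10: input=3 -> V=0 FIRE
t=11: input=3 -> V=0 FIRE
t=12: input=2 -> V=16
t=13: input=2 -> V=0 FIRE

Answer: 0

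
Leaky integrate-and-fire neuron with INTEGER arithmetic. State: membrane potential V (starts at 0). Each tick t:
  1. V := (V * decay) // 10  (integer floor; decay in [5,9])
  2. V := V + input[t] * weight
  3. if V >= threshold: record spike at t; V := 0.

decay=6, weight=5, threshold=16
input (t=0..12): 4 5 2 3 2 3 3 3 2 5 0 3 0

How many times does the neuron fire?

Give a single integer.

Answer: 6

Derivation:
t=0: input=4 -> V=0 FIRE
t=1: input=5 -> V=0 FIRE
t=2: input=2 -> V=10
t=3: input=3 -> V=0 FIRE
t=4: input=2 -> V=10
t=5: input=3 -> V=0 FIRE
t=6: input=3 -> V=15
t=7: input=3 -> V=0 FIRE
t=8: input=2 -> V=10
t=9: input=5 -> V=0 FIRE
t=10: input=0 -> V=0
t=11: input=3 -> V=15
t=12: input=0 -> V=9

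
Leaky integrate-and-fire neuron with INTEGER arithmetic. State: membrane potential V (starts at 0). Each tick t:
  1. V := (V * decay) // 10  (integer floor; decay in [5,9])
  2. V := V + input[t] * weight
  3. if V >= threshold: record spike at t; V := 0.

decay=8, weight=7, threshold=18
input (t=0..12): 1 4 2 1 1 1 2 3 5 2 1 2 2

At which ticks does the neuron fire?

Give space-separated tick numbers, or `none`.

t=0: input=1 -> V=7
t=1: input=4 -> V=0 FIRE
t=2: input=2 -> V=14
t=3: input=1 -> V=0 FIRE
t=4: input=1 -> V=7
t=5: input=1 -> V=12
t=6: input=2 -> V=0 FIRE
t=7: input=3 -> V=0 FIRE
t=8: input=5 -> V=0 FIRE
t=9: input=2 -> V=14
t=10: input=1 -> V=0 FIRE
t=11: input=2 -> V=14
t=12: input=2 -> V=0 FIRE

Answer: 1 3 6 7 8 10 12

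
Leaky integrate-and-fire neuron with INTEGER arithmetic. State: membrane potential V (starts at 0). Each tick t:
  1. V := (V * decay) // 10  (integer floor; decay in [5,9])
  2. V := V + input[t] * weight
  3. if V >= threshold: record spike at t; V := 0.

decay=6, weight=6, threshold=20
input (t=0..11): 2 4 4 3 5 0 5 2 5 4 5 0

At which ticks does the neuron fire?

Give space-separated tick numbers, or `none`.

t=0: input=2 -> V=12
t=1: input=4 -> V=0 FIRE
t=2: input=4 -> V=0 FIRE
t=3: input=3 -> V=18
t=4: input=5 -> V=0 FIRE
t=5: input=0 -> V=0
t=6: input=5 -> V=0 FIRE
t=7: input=2 -> V=12
t=8: input=5 -> V=0 FIRE
t=9: input=4 -> V=0 FIRE
t=10: input=5 -> V=0 FIRE
t=11: input=0 -> V=0

Answer: 1 2 4 6 8 9 10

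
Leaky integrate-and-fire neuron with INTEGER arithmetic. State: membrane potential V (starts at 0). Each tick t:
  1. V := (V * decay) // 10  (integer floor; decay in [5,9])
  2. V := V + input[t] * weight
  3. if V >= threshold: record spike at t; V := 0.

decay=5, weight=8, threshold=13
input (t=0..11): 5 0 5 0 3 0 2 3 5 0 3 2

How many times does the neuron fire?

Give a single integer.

t=0: input=5 -> V=0 FIRE
t=1: input=0 -> V=0
t=2: input=5 -> V=0 FIRE
t=3: input=0 -> V=0
t=4: input=3 -> V=0 FIRE
t=5: input=0 -> V=0
t=6: input=2 -> V=0 FIRE
t=7: input=3 -> V=0 FIRE
t=8: input=5 -> V=0 FIRE
t=9: input=0 -> V=0
t=10: input=3 -> V=0 FIRE
t=11: input=2 -> V=0 FIRE

Answer: 8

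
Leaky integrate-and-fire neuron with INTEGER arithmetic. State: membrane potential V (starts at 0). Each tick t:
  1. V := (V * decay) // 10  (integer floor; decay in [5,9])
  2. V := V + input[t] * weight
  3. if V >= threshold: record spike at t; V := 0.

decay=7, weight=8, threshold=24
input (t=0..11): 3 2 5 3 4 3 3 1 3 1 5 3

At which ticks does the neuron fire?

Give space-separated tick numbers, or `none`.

Answer: 0 2 3 4 5 6 8 10 11

Derivation:
t=0: input=3 -> V=0 FIRE
t=1: input=2 -> V=16
t=2: input=5 -> V=0 FIRE
t=3: input=3 -> V=0 FIRE
t=4: input=4 -> V=0 FIRE
t=5: input=3 -> V=0 FIRE
t=6: input=3 -> V=0 FIRE
t=7: input=1 -> V=8
t=8: input=3 -> V=0 FIRE
t=9: input=1 -> V=8
t=10: input=5 -> V=0 FIRE
t=11: input=3 -> V=0 FIRE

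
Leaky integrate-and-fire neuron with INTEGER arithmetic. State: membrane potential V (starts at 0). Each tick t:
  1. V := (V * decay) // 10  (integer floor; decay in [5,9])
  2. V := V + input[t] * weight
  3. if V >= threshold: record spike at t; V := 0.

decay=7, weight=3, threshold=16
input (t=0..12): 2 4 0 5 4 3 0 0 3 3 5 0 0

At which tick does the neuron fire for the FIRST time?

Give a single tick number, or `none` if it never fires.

Answer: 1

Derivation:
t=0: input=2 -> V=6
t=1: input=4 -> V=0 FIRE
t=2: input=0 -> V=0
t=3: input=5 -> V=15
t=4: input=4 -> V=0 FIRE
t=5: input=3 -> V=9
t=6: input=0 -> V=6
t=7: input=0 -> V=4
t=8: input=3 -> V=11
t=9: input=3 -> V=0 FIRE
t=10: input=5 -> V=15
t=11: input=0 -> V=10
t=12: input=0 -> V=7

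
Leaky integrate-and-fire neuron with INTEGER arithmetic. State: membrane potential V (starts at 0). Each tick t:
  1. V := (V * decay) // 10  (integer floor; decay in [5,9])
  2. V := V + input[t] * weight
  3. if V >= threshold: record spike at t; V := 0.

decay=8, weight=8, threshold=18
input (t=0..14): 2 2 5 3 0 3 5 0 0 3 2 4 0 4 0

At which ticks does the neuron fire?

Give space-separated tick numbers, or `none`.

Answer: 1 2 3 5 6 9 11 13

Derivation:
t=0: input=2 -> V=16
t=1: input=2 -> V=0 FIRE
t=2: input=5 -> V=0 FIRE
t=3: input=3 -> V=0 FIRE
t=4: input=0 -> V=0
t=5: input=3 -> V=0 FIRE
t=6: input=5 -> V=0 FIRE
t=7: input=0 -> V=0
t=8: input=0 -> V=0
t=9: input=3 -> V=0 FIRE
t=10: input=2 -> V=16
t=11: input=4 -> V=0 FIRE
t=12: input=0 -> V=0
t=13: input=4 -> V=0 FIRE
t=14: input=0 -> V=0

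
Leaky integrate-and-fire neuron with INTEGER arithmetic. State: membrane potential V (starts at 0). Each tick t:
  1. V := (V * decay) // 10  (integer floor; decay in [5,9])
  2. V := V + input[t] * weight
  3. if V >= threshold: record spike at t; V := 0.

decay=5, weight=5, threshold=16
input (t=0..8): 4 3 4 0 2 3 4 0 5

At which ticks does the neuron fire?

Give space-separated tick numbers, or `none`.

t=0: input=4 -> V=0 FIRE
t=1: input=3 -> V=15
t=2: input=4 -> V=0 FIRE
t=3: input=0 -> V=0
t=4: input=2 -> V=10
t=5: input=3 -> V=0 FIRE
t=6: input=4 -> V=0 FIRE
t=7: input=0 -> V=0
t=8: input=5 -> V=0 FIRE

Answer: 0 2 5 6 8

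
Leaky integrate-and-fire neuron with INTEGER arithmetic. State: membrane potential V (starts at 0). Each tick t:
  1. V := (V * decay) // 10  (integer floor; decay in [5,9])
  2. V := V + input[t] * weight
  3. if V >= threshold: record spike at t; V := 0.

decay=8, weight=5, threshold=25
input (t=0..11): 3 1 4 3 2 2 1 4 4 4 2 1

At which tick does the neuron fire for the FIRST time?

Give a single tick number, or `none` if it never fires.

Answer: 2

Derivation:
t=0: input=3 -> V=15
t=1: input=1 -> V=17
t=2: input=4 -> V=0 FIRE
t=3: input=3 -> V=15
t=4: input=2 -> V=22
t=5: input=2 -> V=0 FIRE
t=6: input=1 -> V=5
t=7: input=4 -> V=24
t=8: input=4 -> V=0 FIRE
t=9: input=4 -> V=20
t=10: input=2 -> V=0 FIRE
t=11: input=1 -> V=5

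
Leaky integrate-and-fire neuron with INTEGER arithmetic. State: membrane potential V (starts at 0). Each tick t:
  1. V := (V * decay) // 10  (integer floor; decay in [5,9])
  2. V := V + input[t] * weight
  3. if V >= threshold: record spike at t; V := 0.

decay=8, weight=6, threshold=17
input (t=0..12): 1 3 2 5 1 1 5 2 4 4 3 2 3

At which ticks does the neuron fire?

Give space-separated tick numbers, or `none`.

Answer: 1 3 6 8 9 10 12

Derivation:
t=0: input=1 -> V=6
t=1: input=3 -> V=0 FIRE
t=2: input=2 -> V=12
t=3: input=5 -> V=0 FIRE
t=4: input=1 -> V=6
t=5: input=1 -> V=10
t=6: input=5 -> V=0 FIRE
t=7: input=2 -> V=12
t=8: input=4 -> V=0 FIRE
t=9: input=4 -> V=0 FIRE
t=10: input=3 -> V=0 FIRE
t=11: input=2 -> V=12
t=12: input=3 -> V=0 FIRE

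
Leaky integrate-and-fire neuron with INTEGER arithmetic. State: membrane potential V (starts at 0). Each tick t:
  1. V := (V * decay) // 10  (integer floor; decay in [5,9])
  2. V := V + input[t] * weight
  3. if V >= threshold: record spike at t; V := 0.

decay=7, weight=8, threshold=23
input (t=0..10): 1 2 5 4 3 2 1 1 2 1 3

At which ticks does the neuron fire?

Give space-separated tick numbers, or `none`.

Answer: 2 3 4 8 10

Derivation:
t=0: input=1 -> V=8
t=1: input=2 -> V=21
t=2: input=5 -> V=0 FIRE
t=3: input=4 -> V=0 FIRE
t=4: input=3 -> V=0 FIRE
t=5: input=2 -> V=16
t=6: input=1 -> V=19
t=7: input=1 -> V=21
t=8: input=2 -> V=0 FIRE
t=9: input=1 -> V=8
t=10: input=3 -> V=0 FIRE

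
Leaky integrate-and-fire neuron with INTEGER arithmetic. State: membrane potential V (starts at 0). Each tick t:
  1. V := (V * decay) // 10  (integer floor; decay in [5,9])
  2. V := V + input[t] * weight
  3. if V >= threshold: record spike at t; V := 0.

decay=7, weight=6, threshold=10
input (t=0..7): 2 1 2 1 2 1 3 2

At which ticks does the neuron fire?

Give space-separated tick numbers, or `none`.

t=0: input=2 -> V=0 FIRE
t=1: input=1 -> V=6
t=2: input=2 -> V=0 FIRE
t=3: input=1 -> V=6
t=4: input=2 -> V=0 FIRE
t=5: input=1 -> V=6
t=6: input=3 -> V=0 FIRE
t=7: input=2 -> V=0 FIRE

Answer: 0 2 4 6 7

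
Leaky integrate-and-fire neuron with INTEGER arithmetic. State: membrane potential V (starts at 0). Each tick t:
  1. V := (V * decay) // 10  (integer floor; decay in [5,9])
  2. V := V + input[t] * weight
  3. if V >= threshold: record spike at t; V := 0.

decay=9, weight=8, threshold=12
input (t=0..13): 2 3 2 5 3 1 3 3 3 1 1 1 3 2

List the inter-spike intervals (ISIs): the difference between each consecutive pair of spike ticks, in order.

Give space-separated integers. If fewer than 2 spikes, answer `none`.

Answer: 1 1 1 1 2 1 1 2 2 1

Derivation:
t=0: input=2 -> V=0 FIRE
t=1: input=3 -> V=0 FIRE
t=2: input=2 -> V=0 FIRE
t=3: input=5 -> V=0 FIRE
t=4: input=3 -> V=0 FIRE
t=5: input=1 -> V=8
t=6: input=3 -> V=0 FIRE
t=7: input=3 -> V=0 FIRE
t=8: input=3 -> V=0 FIRE
t=9: input=1 -> V=8
t=10: input=1 -> V=0 FIRE
t=11: input=1 -> V=8
t=12: input=3 -> V=0 FIRE
t=13: input=2 -> V=0 FIRE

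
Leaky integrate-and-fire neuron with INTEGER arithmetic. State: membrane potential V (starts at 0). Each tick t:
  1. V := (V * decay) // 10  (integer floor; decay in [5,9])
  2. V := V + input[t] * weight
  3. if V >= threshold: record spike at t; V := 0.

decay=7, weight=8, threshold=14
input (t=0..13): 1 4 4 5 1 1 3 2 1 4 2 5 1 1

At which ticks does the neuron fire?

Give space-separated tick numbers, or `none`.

t=0: input=1 -> V=8
t=1: input=4 -> V=0 FIRE
t=2: input=4 -> V=0 FIRE
t=3: input=5 -> V=0 FIRE
t=4: input=1 -> V=8
t=5: input=1 -> V=13
t=6: input=3 -> V=0 FIRE
t=7: input=2 -> V=0 FIRE
t=8: input=1 -> V=8
t=9: input=4 -> V=0 FIRE
t=10: input=2 -> V=0 FIRE
t=11: input=5 -> V=0 FIRE
t=12: input=1 -> V=8
t=13: input=1 -> V=13

Answer: 1 2 3 6 7 9 10 11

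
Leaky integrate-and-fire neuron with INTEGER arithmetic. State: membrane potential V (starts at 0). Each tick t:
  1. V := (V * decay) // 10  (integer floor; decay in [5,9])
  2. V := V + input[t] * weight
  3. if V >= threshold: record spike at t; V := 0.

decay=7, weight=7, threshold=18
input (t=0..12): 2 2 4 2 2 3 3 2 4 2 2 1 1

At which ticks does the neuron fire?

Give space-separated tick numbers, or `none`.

Answer: 1 2 4 5 6 8 10

Derivation:
t=0: input=2 -> V=14
t=1: input=2 -> V=0 FIRE
t=2: input=4 -> V=0 FIRE
t=3: input=2 -> V=14
t=4: input=2 -> V=0 FIRE
t=5: input=3 -> V=0 FIRE
t=6: input=3 -> V=0 FIRE
t=7: input=2 -> V=14
t=8: input=4 -> V=0 FIRE
t=9: input=2 -> V=14
t=10: input=2 -> V=0 FIRE
t=11: input=1 -> V=7
t=12: input=1 -> V=11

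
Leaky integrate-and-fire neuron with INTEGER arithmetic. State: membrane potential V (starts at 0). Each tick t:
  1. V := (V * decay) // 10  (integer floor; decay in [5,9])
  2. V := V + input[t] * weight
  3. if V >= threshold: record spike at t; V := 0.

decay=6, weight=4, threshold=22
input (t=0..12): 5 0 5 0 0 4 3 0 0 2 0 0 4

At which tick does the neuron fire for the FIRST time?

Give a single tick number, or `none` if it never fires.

t=0: input=5 -> V=20
t=1: input=0 -> V=12
t=2: input=5 -> V=0 FIRE
t=3: input=0 -> V=0
t=4: input=0 -> V=0
t=5: input=4 -> V=16
t=6: input=3 -> V=21
t=7: input=0 -> V=12
t=8: input=0 -> V=7
t=9: input=2 -> V=12
t=10: input=0 -> V=7
t=11: input=0 -> V=4
t=12: input=4 -> V=18

Answer: 2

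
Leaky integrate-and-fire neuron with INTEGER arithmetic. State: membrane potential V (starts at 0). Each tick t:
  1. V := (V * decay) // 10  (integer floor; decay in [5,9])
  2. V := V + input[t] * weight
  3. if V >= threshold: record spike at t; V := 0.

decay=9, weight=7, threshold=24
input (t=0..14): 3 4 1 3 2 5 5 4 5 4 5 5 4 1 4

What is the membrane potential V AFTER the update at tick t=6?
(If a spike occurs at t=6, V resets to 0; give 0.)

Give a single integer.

t=0: input=3 -> V=21
t=1: input=4 -> V=0 FIRE
t=2: input=1 -> V=7
t=3: input=3 -> V=0 FIRE
t=4: input=2 -> V=14
t=5: input=5 -> V=0 FIRE
t=6: input=5 -> V=0 FIRE
t=7: input=4 -> V=0 FIRE
t=8: input=5 -> V=0 FIRE
t=9: input=4 -> V=0 FIRE
t=10: input=5 -> V=0 FIRE
t=11: input=5 -> V=0 FIRE
t=12: input=4 -> V=0 FIRE
t=13: input=1 -> V=7
t=14: input=4 -> V=0 FIRE

Answer: 0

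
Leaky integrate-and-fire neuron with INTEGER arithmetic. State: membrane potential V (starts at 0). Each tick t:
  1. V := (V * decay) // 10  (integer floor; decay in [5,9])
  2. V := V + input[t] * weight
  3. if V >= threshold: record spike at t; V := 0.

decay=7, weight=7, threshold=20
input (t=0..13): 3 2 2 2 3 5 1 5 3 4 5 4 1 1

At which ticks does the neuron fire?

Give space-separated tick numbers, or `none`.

t=0: input=3 -> V=0 FIRE
t=1: input=2 -> V=14
t=2: input=2 -> V=0 FIRE
t=3: input=2 -> V=14
t=4: input=3 -> V=0 FIRE
t=5: input=5 -> V=0 FIRE
t=6: input=1 -> V=7
t=7: input=5 -> V=0 FIRE
t=8: input=3 -> V=0 FIRE
t=9: input=4 -> V=0 FIRE
t=10: input=5 -> V=0 FIRE
t=11: input=4 -> V=0 FIRE
t=12: input=1 -> V=7
t=13: input=1 -> V=11

Answer: 0 2 4 5 7 8 9 10 11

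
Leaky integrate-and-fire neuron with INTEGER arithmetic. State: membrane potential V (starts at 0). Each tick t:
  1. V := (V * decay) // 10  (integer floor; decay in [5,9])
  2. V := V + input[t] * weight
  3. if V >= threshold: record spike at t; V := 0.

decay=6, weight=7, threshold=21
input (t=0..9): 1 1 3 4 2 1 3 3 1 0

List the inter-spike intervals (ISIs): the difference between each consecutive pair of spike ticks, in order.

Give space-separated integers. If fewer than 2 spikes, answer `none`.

t=0: input=1 -> V=7
t=1: input=1 -> V=11
t=2: input=3 -> V=0 FIRE
t=3: input=4 -> V=0 FIRE
t=4: input=2 -> V=14
t=5: input=1 -> V=15
t=6: input=3 -> V=0 FIRE
t=7: input=3 -> V=0 FIRE
t=8: input=1 -> V=7
t=9: input=0 -> V=4

Answer: 1 3 1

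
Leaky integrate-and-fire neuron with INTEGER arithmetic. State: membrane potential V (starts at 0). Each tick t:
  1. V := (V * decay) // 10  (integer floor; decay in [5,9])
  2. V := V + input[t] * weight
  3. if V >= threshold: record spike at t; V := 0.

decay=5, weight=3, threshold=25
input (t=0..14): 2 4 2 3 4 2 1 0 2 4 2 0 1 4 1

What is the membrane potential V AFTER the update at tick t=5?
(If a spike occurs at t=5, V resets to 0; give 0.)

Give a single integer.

Answer: 15

Derivation:
t=0: input=2 -> V=6
t=1: input=4 -> V=15
t=2: input=2 -> V=13
t=3: input=3 -> V=15
t=4: input=4 -> V=19
t=5: input=2 -> V=15
t=6: input=1 -> V=10
t=7: input=0 -> V=5
t=8: input=2 -> V=8
t=9: input=4 -> V=16
t=10: input=2 -> V=14
t=11: input=0 -> V=7
t=12: input=1 -> V=6
t=13: input=4 -> V=15
t=14: input=1 -> V=10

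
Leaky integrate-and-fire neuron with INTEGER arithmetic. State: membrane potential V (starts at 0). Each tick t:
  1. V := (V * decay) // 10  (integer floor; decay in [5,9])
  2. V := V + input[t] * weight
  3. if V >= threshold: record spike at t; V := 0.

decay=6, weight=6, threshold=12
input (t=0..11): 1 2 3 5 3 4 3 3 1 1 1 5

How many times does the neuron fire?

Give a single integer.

Answer: 8

Derivation:
t=0: input=1 -> V=6
t=1: input=2 -> V=0 FIRE
t=2: input=3 -> V=0 FIRE
t=3: input=5 -> V=0 FIRE
t=4: input=3 -> V=0 FIRE
t=5: input=4 -> V=0 FIRE
t=6: input=3 -> V=0 FIRE
t=7: input=3 -> V=0 FIRE
t=8: input=1 -> V=6
t=9: input=1 -> V=9
t=10: input=1 -> V=11
t=11: input=5 -> V=0 FIRE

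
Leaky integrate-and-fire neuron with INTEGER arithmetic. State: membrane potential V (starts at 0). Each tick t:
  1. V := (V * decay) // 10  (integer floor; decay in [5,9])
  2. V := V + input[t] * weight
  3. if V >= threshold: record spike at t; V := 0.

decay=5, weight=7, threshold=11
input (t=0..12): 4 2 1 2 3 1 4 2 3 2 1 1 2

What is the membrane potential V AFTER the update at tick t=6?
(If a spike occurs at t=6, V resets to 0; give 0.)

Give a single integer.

Answer: 0

Derivation:
t=0: input=4 -> V=0 FIRE
t=1: input=2 -> V=0 FIRE
t=2: input=1 -> V=7
t=3: input=2 -> V=0 FIRE
t=4: input=3 -> V=0 FIRE
t=5: input=1 -> V=7
t=6: input=4 -> V=0 FIRE
t=7: input=2 -> V=0 FIRE
t=8: input=3 -> V=0 FIRE
t=9: input=2 -> V=0 FIRE
t=10: input=1 -> V=7
t=11: input=1 -> V=10
t=12: input=2 -> V=0 FIRE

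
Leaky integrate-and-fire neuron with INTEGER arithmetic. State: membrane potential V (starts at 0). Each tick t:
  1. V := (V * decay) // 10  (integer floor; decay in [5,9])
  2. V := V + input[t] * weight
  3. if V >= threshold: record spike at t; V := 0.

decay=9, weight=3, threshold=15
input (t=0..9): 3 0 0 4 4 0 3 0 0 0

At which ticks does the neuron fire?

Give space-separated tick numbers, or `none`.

Answer: 3 6

Derivation:
t=0: input=3 -> V=9
t=1: input=0 -> V=8
t=2: input=0 -> V=7
t=3: input=4 -> V=0 FIRE
t=4: input=4 -> V=12
t=5: input=0 -> V=10
t=6: input=3 -> V=0 FIRE
t=7: input=0 -> V=0
t=8: input=0 -> V=0
t=9: input=0 -> V=0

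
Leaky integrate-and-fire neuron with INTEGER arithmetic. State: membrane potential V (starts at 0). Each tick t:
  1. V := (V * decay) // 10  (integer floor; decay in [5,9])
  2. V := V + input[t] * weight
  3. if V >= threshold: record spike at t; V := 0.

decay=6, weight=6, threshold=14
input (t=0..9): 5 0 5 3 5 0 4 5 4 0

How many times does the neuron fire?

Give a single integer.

t=0: input=5 -> V=0 FIRE
t=1: input=0 -> V=0
t=2: input=5 -> V=0 FIRE
t=3: input=3 -> V=0 FIRE
t=4: input=5 -> V=0 FIRE
t=5: input=0 -> V=0
t=6: input=4 -> V=0 FIRE
t=7: input=5 -> V=0 FIRE
t=8: input=4 -> V=0 FIRE
t=9: input=0 -> V=0

Answer: 7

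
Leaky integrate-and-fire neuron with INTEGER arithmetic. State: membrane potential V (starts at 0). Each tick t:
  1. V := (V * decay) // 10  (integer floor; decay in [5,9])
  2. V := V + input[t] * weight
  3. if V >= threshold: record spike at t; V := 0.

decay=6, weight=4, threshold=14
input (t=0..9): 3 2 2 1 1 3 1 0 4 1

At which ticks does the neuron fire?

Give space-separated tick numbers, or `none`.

t=0: input=3 -> V=12
t=1: input=2 -> V=0 FIRE
t=2: input=2 -> V=8
t=3: input=1 -> V=8
t=4: input=1 -> V=8
t=5: input=3 -> V=0 FIRE
t=6: input=1 -> V=4
t=7: input=0 -> V=2
t=8: input=4 -> V=0 FIRE
t=9: input=1 -> V=4

Answer: 1 5 8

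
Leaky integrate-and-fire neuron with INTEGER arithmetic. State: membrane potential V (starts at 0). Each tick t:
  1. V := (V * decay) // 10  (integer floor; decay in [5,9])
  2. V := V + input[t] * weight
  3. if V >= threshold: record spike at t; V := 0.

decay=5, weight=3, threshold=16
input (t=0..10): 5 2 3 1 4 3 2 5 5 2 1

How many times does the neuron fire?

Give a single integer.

t=0: input=5 -> V=15
t=1: input=2 -> V=13
t=2: input=3 -> V=15
t=3: input=1 -> V=10
t=4: input=4 -> V=0 FIRE
t=5: input=3 -> V=9
t=6: input=2 -> V=10
t=7: input=5 -> V=0 FIRE
t=8: input=5 -> V=15
t=9: input=2 -> V=13
t=10: input=1 -> V=9

Answer: 2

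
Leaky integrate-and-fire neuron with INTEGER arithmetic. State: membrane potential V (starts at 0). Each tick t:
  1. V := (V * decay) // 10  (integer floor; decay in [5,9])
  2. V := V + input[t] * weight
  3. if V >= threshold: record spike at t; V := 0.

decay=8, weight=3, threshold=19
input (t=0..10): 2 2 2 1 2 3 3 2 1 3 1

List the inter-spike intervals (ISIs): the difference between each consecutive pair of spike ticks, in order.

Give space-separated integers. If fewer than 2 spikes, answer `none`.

Answer: 4

Derivation:
t=0: input=2 -> V=6
t=1: input=2 -> V=10
t=2: input=2 -> V=14
t=3: input=1 -> V=14
t=4: input=2 -> V=17
t=5: input=3 -> V=0 FIRE
t=6: input=3 -> V=9
t=7: input=2 -> V=13
t=8: input=1 -> V=13
t=9: input=3 -> V=0 FIRE
t=10: input=1 -> V=3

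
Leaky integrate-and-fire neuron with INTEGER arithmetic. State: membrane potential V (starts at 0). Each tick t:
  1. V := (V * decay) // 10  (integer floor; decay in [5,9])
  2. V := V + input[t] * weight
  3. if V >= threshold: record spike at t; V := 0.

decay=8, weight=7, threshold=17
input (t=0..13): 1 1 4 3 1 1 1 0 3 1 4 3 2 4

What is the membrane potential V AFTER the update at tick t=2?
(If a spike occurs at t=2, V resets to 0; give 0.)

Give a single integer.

Answer: 0

Derivation:
t=0: input=1 -> V=7
t=1: input=1 -> V=12
t=2: input=4 -> V=0 FIRE
t=3: input=3 -> V=0 FIRE
t=4: input=1 -> V=7
t=5: input=1 -> V=12
t=6: input=1 -> V=16
t=7: input=0 -> V=12
t=8: input=3 -> V=0 FIRE
t=9: input=1 -> V=7
t=10: input=4 -> V=0 FIRE
t=11: input=3 -> V=0 FIRE
t=12: input=2 -> V=14
t=13: input=4 -> V=0 FIRE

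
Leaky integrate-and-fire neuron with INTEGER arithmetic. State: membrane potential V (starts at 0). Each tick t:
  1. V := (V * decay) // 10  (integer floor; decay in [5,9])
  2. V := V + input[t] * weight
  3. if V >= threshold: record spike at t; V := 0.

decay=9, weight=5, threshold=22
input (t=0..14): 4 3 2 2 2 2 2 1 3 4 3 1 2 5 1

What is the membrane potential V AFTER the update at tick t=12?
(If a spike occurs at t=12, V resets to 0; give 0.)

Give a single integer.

t=0: input=4 -> V=20
t=1: input=3 -> V=0 FIRE
t=2: input=2 -> V=10
t=3: input=2 -> V=19
t=4: input=2 -> V=0 FIRE
t=5: input=2 -> V=10
t=6: input=2 -> V=19
t=7: input=1 -> V=0 FIRE
t=8: input=3 -> V=15
t=9: input=4 -> V=0 FIRE
t=10: input=3 -> V=15
t=11: input=1 -> V=18
t=12: input=2 -> V=0 FIRE
t=13: input=5 -> V=0 FIRE
t=14: input=1 -> V=5

Answer: 0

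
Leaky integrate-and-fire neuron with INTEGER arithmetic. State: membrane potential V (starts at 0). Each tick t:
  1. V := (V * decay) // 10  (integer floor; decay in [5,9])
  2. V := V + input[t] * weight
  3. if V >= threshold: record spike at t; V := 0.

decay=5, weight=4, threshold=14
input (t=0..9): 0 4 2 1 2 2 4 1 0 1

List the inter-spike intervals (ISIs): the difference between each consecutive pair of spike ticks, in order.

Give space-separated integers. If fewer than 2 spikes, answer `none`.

Answer: 4 1

Derivation:
t=0: input=0 -> V=0
t=1: input=4 -> V=0 FIRE
t=2: input=2 -> V=8
t=3: input=1 -> V=8
t=4: input=2 -> V=12
t=5: input=2 -> V=0 FIRE
t=6: input=4 -> V=0 FIRE
t=7: input=1 -> V=4
t=8: input=0 -> V=2
t=9: input=1 -> V=5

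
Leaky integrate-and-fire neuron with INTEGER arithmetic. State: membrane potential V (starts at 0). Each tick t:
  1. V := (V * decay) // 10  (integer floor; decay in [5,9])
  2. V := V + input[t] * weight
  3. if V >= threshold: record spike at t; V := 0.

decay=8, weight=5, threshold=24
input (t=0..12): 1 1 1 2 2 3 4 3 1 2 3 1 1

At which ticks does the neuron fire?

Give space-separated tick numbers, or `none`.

Answer: 4 6 10

Derivation:
t=0: input=1 -> V=5
t=1: input=1 -> V=9
t=2: input=1 -> V=12
t=3: input=2 -> V=19
t=4: input=2 -> V=0 FIRE
t=5: input=3 -> V=15
t=6: input=4 -> V=0 FIRE
t=7: input=3 -> V=15
t=8: input=1 -> V=17
t=9: input=2 -> V=23
t=10: input=3 -> V=0 FIRE
t=11: input=1 -> V=5
t=12: input=1 -> V=9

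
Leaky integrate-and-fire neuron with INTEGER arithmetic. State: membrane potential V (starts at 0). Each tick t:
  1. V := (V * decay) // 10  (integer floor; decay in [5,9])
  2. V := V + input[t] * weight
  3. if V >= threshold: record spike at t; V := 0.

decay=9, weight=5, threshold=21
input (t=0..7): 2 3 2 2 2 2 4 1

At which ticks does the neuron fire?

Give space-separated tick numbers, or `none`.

Answer: 1 4 6

Derivation:
t=0: input=2 -> V=10
t=1: input=3 -> V=0 FIRE
t=2: input=2 -> V=10
t=3: input=2 -> V=19
t=4: input=2 -> V=0 FIRE
t=5: input=2 -> V=10
t=6: input=4 -> V=0 FIRE
t=7: input=1 -> V=5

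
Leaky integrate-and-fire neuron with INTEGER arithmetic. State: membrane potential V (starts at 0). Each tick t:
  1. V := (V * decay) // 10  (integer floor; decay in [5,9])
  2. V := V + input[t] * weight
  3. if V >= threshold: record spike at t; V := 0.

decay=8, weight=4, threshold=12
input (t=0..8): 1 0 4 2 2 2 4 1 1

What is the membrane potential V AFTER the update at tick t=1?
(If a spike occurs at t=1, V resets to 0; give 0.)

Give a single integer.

t=0: input=1 -> V=4
t=1: input=0 -> V=3
t=2: input=4 -> V=0 FIRE
t=3: input=2 -> V=8
t=4: input=2 -> V=0 FIRE
t=5: input=2 -> V=8
t=6: input=4 -> V=0 FIRE
t=7: input=1 -> V=4
t=8: input=1 -> V=7

Answer: 3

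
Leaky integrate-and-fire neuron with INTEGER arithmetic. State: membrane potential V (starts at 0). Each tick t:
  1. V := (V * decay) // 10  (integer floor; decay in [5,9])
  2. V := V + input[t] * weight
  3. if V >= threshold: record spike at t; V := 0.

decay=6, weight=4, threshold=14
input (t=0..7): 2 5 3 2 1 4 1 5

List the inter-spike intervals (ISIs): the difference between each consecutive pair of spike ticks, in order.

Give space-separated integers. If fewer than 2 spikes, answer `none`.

Answer: 2 2 2

Derivation:
t=0: input=2 -> V=8
t=1: input=5 -> V=0 FIRE
t=2: input=3 -> V=12
t=3: input=2 -> V=0 FIRE
t=4: input=1 -> V=4
t=5: input=4 -> V=0 FIRE
t=6: input=1 -> V=4
t=7: input=5 -> V=0 FIRE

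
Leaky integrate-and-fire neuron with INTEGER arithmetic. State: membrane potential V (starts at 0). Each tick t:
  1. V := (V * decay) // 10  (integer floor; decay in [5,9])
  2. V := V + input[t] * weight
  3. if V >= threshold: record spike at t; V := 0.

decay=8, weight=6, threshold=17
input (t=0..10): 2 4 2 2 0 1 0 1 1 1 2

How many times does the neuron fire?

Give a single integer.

Answer: 3

Derivation:
t=0: input=2 -> V=12
t=1: input=4 -> V=0 FIRE
t=2: input=2 -> V=12
t=3: input=2 -> V=0 FIRE
t=4: input=0 -> V=0
t=5: input=1 -> V=6
t=6: input=0 -> V=4
t=7: input=1 -> V=9
t=8: input=1 -> V=13
t=9: input=1 -> V=16
t=10: input=2 -> V=0 FIRE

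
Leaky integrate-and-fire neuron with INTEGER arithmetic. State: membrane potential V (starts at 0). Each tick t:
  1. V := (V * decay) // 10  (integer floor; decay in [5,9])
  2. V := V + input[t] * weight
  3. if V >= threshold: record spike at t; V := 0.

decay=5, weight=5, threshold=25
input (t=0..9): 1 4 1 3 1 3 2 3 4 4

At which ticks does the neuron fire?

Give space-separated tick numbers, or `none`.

t=0: input=1 -> V=5
t=1: input=4 -> V=22
t=2: input=1 -> V=16
t=3: input=3 -> V=23
t=4: input=1 -> V=16
t=5: input=3 -> V=23
t=6: input=2 -> V=21
t=7: input=3 -> V=0 FIRE
t=8: input=4 -> V=20
t=9: input=4 -> V=0 FIRE

Answer: 7 9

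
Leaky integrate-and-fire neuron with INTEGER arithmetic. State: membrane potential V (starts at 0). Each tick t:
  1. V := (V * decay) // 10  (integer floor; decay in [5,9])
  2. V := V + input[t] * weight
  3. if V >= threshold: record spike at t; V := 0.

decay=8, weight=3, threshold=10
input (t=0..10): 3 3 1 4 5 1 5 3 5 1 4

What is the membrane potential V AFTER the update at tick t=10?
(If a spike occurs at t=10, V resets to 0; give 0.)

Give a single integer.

Answer: 0

Derivation:
t=0: input=3 -> V=9
t=1: input=3 -> V=0 FIRE
t=2: input=1 -> V=3
t=3: input=4 -> V=0 FIRE
t=4: input=5 -> V=0 FIRE
t=5: input=1 -> V=3
t=6: input=5 -> V=0 FIRE
t=7: input=3 -> V=9
t=8: input=5 -> V=0 FIRE
t=9: input=1 -> V=3
t=10: input=4 -> V=0 FIRE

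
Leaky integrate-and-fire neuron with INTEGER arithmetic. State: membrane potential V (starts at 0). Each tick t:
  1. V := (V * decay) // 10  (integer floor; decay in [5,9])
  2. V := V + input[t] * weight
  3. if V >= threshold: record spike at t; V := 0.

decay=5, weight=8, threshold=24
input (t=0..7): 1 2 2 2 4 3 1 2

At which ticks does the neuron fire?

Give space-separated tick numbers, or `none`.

Answer: 2 4 5

Derivation:
t=0: input=1 -> V=8
t=1: input=2 -> V=20
t=2: input=2 -> V=0 FIRE
t=3: input=2 -> V=16
t=4: input=4 -> V=0 FIRE
t=5: input=3 -> V=0 FIRE
t=6: input=1 -> V=8
t=7: input=2 -> V=20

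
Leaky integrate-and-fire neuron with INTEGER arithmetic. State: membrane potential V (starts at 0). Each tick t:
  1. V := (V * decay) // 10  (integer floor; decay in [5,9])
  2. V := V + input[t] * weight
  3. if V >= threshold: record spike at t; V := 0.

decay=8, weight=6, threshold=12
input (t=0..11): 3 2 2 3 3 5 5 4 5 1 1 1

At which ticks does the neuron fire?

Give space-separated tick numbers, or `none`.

t=0: input=3 -> V=0 FIRE
t=1: input=2 -> V=0 FIRE
t=2: input=2 -> V=0 FIRE
t=3: input=3 -> V=0 FIRE
t=4: input=3 -> V=0 FIRE
t=5: input=5 -> V=0 FIRE
t=6: input=5 -> V=0 FIRE
t=7: input=4 -> V=0 FIRE
t=8: input=5 -> V=0 FIRE
t=9: input=1 -> V=6
t=10: input=1 -> V=10
t=11: input=1 -> V=0 FIRE

Answer: 0 1 2 3 4 5 6 7 8 11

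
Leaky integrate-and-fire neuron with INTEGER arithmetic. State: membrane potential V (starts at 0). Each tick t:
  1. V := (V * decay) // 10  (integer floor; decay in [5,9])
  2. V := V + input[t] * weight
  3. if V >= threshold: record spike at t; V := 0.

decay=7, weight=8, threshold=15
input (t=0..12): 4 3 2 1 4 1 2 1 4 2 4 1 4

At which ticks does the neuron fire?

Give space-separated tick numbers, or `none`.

t=0: input=4 -> V=0 FIRE
t=1: input=3 -> V=0 FIRE
t=2: input=2 -> V=0 FIRE
t=3: input=1 -> V=8
t=4: input=4 -> V=0 FIRE
t=5: input=1 -> V=8
t=6: input=2 -> V=0 FIRE
t=7: input=1 -> V=8
t=8: input=4 -> V=0 FIRE
t=9: input=2 -> V=0 FIRE
t=10: input=4 -> V=0 FIRE
t=11: input=1 -> V=8
t=12: input=4 -> V=0 FIRE

Answer: 0 1 2 4 6 8 9 10 12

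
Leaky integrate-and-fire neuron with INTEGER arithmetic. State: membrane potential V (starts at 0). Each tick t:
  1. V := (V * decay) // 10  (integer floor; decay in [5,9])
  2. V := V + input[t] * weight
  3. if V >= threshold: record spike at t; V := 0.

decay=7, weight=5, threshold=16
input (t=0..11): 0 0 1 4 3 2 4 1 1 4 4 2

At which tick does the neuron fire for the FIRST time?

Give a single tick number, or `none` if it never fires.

Answer: 3

Derivation:
t=0: input=0 -> V=0
t=1: input=0 -> V=0
t=2: input=1 -> V=5
t=3: input=4 -> V=0 FIRE
t=4: input=3 -> V=15
t=5: input=2 -> V=0 FIRE
t=6: input=4 -> V=0 FIRE
t=7: input=1 -> V=5
t=8: input=1 -> V=8
t=9: input=4 -> V=0 FIRE
t=10: input=4 -> V=0 FIRE
t=11: input=2 -> V=10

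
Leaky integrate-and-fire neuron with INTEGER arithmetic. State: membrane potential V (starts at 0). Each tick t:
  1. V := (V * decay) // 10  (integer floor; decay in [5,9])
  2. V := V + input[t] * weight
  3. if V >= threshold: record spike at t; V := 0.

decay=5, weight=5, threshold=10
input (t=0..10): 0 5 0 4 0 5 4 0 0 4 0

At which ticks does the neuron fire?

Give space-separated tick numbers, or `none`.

t=0: input=0 -> V=0
t=1: input=5 -> V=0 FIRE
t=2: input=0 -> V=0
t=3: input=4 -> V=0 FIRE
t=4: input=0 -> V=0
t=5: input=5 -> V=0 FIRE
t=6: input=4 -> V=0 FIRE
t=7: input=0 -> V=0
t=8: input=0 -> V=0
t=9: input=4 -> V=0 FIRE
t=10: input=0 -> V=0

Answer: 1 3 5 6 9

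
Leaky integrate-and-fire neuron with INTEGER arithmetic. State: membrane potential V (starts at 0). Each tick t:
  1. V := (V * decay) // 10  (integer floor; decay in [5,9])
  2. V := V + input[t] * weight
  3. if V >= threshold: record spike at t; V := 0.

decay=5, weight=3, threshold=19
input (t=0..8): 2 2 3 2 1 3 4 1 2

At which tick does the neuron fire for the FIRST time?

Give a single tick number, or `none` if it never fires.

t=0: input=2 -> V=6
t=1: input=2 -> V=9
t=2: input=3 -> V=13
t=3: input=2 -> V=12
t=4: input=1 -> V=9
t=5: input=3 -> V=13
t=6: input=4 -> V=18
t=7: input=1 -> V=12
t=8: input=2 -> V=12

Answer: none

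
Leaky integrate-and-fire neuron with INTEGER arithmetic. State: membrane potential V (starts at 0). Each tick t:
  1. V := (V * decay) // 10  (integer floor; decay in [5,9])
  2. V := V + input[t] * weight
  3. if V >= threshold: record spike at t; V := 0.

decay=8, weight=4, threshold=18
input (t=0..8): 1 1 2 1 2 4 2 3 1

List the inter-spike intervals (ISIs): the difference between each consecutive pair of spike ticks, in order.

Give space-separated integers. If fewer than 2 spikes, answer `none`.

t=0: input=1 -> V=4
t=1: input=1 -> V=7
t=2: input=2 -> V=13
t=3: input=1 -> V=14
t=4: input=2 -> V=0 FIRE
t=5: input=4 -> V=16
t=6: input=2 -> V=0 FIRE
t=7: input=3 -> V=12
t=8: input=1 -> V=13

Answer: 2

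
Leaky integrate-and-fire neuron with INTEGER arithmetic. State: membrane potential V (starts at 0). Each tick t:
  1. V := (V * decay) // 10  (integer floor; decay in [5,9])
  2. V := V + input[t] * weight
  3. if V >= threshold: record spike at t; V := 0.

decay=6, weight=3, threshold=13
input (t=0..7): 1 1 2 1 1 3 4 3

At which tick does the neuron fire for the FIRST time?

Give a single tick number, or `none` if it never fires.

t=0: input=1 -> V=3
t=1: input=1 -> V=4
t=2: input=2 -> V=8
t=3: input=1 -> V=7
t=4: input=1 -> V=7
t=5: input=3 -> V=0 FIRE
t=6: input=4 -> V=12
t=7: input=3 -> V=0 FIRE

Answer: 5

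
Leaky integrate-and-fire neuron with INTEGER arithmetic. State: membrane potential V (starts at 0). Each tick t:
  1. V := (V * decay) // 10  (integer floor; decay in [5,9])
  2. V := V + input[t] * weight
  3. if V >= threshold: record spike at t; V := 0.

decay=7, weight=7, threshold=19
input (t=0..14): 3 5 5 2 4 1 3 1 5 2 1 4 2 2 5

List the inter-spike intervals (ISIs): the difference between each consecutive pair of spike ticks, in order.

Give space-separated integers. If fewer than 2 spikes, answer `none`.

Answer: 1 1 2 2 2 3 2 1

Derivation:
t=0: input=3 -> V=0 FIRE
t=1: input=5 -> V=0 FIRE
t=2: input=5 -> V=0 FIRE
t=3: input=2 -> V=14
t=4: input=4 -> V=0 FIRE
t=5: input=1 -> V=7
t=6: input=3 -> V=0 FIRE
t=7: input=1 -> V=7
t=8: input=5 -> V=0 FIRE
t=9: input=2 -> V=14
t=10: input=1 -> V=16
t=11: input=4 -> V=0 FIRE
t=12: input=2 -> V=14
t=13: input=2 -> V=0 FIRE
t=14: input=5 -> V=0 FIRE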